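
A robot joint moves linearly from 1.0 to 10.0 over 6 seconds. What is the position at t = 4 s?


s = t/T = 4/6 = 0.6667
p(t) = p0 + (pf-p0)*s
= 1.0 + (10.0 - 1.0) * 0.6667
= 7.0


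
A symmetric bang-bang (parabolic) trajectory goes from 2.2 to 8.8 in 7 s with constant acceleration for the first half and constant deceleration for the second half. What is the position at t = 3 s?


Symmetric rest-to-rest: each phase covers (pf-p0)/2 in time T/2. 0.5*a*(T/2)^2 = (pf-p0)/2 => a = 4*(pf-p0)/T^2
a = 4*(8.8-2.2)/7^2 = 0.5388
t = 3 is in the acceleration phase (t <= T/2).
p = p0 + 0.5*a*t^2 = 2.2 + 0.5*0.5388*3^2
= 4.6245


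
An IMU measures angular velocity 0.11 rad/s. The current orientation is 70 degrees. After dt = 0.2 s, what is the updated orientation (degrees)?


delta_theta = w * dt = 0.11 * 0.2 = 0.022 rad
= 1.2605 deg
theta_new = 70 + 1.2605 = 71.2605 deg


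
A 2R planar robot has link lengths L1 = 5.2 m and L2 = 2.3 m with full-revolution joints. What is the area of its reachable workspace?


r_max = L1 + L2 = 7.5 m
r_min = |L1 - L2| = 2.9 m
Area = pi*(r_max^2 - r_min^2)
= pi*(56.25 - 8.41)
= pi * 47.84
= 150.2938 m^2


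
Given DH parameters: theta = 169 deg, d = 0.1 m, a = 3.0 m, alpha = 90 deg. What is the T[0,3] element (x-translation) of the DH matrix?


T[0,3] = a * cos(theta)
= 3.0 * cos(169 deg)
= 3.0 * -0.9816
= -2.9449


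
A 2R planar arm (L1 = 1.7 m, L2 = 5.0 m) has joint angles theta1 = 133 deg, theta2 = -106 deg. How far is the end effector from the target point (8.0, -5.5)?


End effector via forward kinematics:
x = L1*cos(t1) + L2*cos(t1+t2) = 3.2956
y = L1*sin(t1) + L2*sin(t1+t2) = 3.5133
Distance to target:
d = sqrt((8.0 - 3.2956)^2 + (-5.5 - 3.5133)^2)
= sqrt(22.131 + 81.2387)
= 10.1671 m


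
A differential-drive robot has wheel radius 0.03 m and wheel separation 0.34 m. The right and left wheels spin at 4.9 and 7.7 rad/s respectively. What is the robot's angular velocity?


vR = r*wR = 0.03*4.9 = 0.147 m/s
vL = r*wL = 0.03*7.7 = 0.231 m/s
v = (vR+vL)/2 = 0.189 m/s
omega = (vR-vL)/L = -0.2471 rad/s
angular velocity = -0.2471 rad/s


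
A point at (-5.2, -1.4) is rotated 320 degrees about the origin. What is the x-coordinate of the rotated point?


x' = x*cos(theta) - y*sin(theta)
cos(320 deg) = 0.766, sin(320 deg) = -0.6428
x' = -5.2 * 0.766 - -1.4 * -0.6428
= -3.9834 - 0.8999
= -4.8833


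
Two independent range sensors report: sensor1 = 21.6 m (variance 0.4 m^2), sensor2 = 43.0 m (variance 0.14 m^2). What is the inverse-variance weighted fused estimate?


w1 = (1/var1) / (1/var1 + 1/var2)
   = 2.5 / (2.5 + 7.1429) = 0.2593
w2 = 1 - w1 = 0.7407
fused = w1*s1 + w2*s2 = 5.6 + 31.8519
= 37.4519 m


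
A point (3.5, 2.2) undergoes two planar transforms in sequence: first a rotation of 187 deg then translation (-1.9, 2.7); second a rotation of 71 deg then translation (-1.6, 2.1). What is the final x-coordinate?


After transform 1:
x1 = cos(187)*3.5 - sin(187)*2.2 + -1.9 = -5.1058
y1 = sin(187)*3.5 + cos(187)*2.2 + 2.7 = 0.0899
After transform 2:
x2 = cos(71)*-5.1058 - sin(71)*0.0899 + -1.6
= -3.3472


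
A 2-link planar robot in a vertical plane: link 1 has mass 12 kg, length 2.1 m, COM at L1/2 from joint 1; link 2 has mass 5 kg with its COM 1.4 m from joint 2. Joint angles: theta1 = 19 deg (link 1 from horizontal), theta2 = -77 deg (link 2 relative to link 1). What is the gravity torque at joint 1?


Horizontal distance from joint 1 to link-1 COM:
  x_c1 = (L1/2)*cos(t1) = 1.05 * 0.9455 = 0.9928 m
Horizontal distance from joint 1 to link-2 COM:
  x_c2 = L1*cos(t1) + Lc2*cos(t1+t2)
       = 2.1*0.9455 + 1.4*0.5299 = 2.7275 m
tau1 = m1*g*x_c1 + m2*g*x_c2
     = 12*9.81*0.9928 + 5*9.81*2.7275
     = 116.8718 + 133.7827
     = 250.6545 Nm


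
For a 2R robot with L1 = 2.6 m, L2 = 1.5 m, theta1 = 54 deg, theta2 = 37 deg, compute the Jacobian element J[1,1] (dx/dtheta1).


J[1,1] = -L1*sin(t1) - L2*sin(t1+t2)
= -2.6*sin(54) - 1.5*sin(91)
= -3.6032


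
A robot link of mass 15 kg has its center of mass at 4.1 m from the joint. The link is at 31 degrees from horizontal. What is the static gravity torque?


tau = m*g*L*cos(angle)
= 15 * 9.81 * 4.1 * cos(31 deg)
= 15 * 9.81 * 4.1 * 0.8572
= 517.1419 Nm


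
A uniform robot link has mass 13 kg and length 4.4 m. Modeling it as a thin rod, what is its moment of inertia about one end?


I = (1/3) * m * L^2
= (1/3) * 13 * 4.4^2
= 0.333333 * 13 * 19.36
= 83.8933 kg*m^2


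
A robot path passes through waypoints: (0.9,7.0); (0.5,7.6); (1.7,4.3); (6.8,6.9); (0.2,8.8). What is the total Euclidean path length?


Segment lengths:
  seg1 = sqrt((-0.4)^2 + (0.6)^2) = 0.7211
  seg2 = sqrt((1.2)^2 + (-3.3)^2) = 3.5114
  seg3 = sqrt((5.1)^2 + (2.6)^2) = 5.7245
  seg4 = sqrt((-6.6)^2 + (1.9)^2) = 6.868
Total = 16.8251


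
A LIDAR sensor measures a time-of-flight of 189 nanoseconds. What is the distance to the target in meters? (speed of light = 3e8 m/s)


tof = 189 ns = 1.89e-07 s
dist = c * tof / 2
= 3e8 * 1.89e-07 / 2
= 28.35 m


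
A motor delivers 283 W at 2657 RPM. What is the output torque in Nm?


omega = 2657 * 2*pi/60 = 278.2404 rad/s
tau = P / omega = 283 / 278.2404
= 1.0171 Nm


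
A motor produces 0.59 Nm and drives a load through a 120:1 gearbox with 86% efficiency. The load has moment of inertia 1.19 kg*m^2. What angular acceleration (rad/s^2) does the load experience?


tau_out = tau_motor * N * eta
= 0.59 * 120 * 0.86 = 60.888 Nm
alpha = tau_out / I = 60.888 / 1.19
= 51.1664 rad/s^2


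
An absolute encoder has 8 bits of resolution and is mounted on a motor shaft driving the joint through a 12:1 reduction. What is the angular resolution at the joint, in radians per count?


counts = 2^8 = 256
effective counts at joint = 256 * 12 = 3072
resolution = 2*pi / 3072
= 0.002 rad/count


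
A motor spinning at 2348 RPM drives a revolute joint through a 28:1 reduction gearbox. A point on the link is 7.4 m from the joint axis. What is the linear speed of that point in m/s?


omega_motor = 2348 * 2*pi/60 = 245.882 rad/s
omega_joint = omega_motor / 28 = 8.7815 rad/s
v = omega_joint * r = 8.7815 * 7.4
= 64.9831 m/s


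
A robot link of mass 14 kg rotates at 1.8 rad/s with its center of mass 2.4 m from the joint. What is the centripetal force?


F = m * omega^2 * r
= 14 * 1.8^2 * 2.4
= 14 * 3.24 * 2.4
= 108.864 N


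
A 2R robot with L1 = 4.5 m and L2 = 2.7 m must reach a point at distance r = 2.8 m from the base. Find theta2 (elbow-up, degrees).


cos(theta2) = (r^2 - L1^2 - L2^2) / (2*L1*L2)
cos(theta2) = (7.84 - 20.25 - 7.29) / 24.3
cos(theta2) = -0.8107
theta2 = 144.1643 degrees


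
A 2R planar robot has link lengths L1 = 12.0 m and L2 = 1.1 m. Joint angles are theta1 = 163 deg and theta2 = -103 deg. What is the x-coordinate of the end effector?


Convert angles to radians: theta1 = 2.8449, theta2 = -1.7977
x = L1*cos(theta1) + L2*cos(theta1+theta2)
x = -11.4757 + 0.55
x = -10.9257


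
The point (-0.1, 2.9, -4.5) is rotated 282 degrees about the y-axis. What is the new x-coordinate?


Rotation about y-axis: x' = x*cos(theta) + z*sin(theta)
= -0.1 * 0.2079 + -4.5 * -0.9781
= 4.3809


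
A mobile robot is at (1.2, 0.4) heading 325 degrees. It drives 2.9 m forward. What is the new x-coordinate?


x_new = x0 + d*cos(theta)
= 1.2 + 2.9*cos(325)
= 1.2 + 2.3755
= 3.5755


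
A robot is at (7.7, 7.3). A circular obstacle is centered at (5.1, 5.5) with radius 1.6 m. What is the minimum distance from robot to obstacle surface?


center_dist = sqrt((7.7-5.1)^2 + (7.3-5.5)^2)
= sqrt(6.76 + 3.24)
= 3.1623
min_dist = center_dist - radius = 3.1623 - 1.6 = 1.5623 m


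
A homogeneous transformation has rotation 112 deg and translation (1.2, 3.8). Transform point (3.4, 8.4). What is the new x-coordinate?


x' = cos(theta)*px - sin(theta)*py + tx
= -0.3746*3.4 - 0.9272*8.4 + 1.2
= -7.862


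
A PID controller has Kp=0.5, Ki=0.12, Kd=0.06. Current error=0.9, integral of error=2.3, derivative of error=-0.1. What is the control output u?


u = Kp*e + Ki*int(e) + Kd*de/dt
= 0.5*0.9 + 0.12*2.3 + 0.06*(-0.1)
= 0.45 + 0.276 + -0.006
= 0.72


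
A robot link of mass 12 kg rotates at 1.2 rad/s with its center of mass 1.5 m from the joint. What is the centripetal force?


F = m * omega^2 * r
= 12 * 1.2^2 * 1.5
= 12 * 1.44 * 1.5
= 25.92 N


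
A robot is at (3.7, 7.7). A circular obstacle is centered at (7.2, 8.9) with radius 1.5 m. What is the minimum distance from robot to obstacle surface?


center_dist = sqrt((3.7-7.2)^2 + (7.7-8.9)^2)
= sqrt(12.25 + 1.44)
= 3.7
min_dist = center_dist - radius = 3.7 - 1.5 = 2.2 m


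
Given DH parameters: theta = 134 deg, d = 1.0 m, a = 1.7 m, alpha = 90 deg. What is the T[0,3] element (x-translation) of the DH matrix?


T[0,3] = a * cos(theta)
= 1.7 * cos(134 deg)
= 1.7 * -0.6947
= -1.1809


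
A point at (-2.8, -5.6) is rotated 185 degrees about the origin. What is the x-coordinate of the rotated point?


x' = x*cos(theta) - y*sin(theta)
cos(185 deg) = -0.9962, sin(185 deg) = -0.0872
x' = -2.8 * -0.9962 - -5.6 * -0.0872
= 2.7893 - 0.4881
= 2.3013


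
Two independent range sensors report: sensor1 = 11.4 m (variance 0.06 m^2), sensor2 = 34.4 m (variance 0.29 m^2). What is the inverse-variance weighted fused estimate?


w1 = (1/var1) / (1/var1 + 1/var2)
   = 16.6667 / (16.6667 + 3.4483) = 0.8286
w2 = 1 - w1 = 0.1714
fused = w1*s1 + w2*s2 = 9.4457 + 5.8971
= 15.3429 m


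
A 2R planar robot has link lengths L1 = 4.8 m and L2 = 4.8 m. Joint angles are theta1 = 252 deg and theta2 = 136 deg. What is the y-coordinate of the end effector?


Convert angles to radians: theta1 = 4.3982, theta2 = 2.3736
y = L1*sin(theta1) + L2*sin(theta1+theta2)
y = -4.5651 + 2.2535
y = -2.3116


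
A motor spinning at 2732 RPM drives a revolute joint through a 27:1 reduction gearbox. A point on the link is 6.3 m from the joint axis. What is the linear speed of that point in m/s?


omega_motor = 2732 * 2*pi/60 = 286.0944 rad/s
omega_joint = omega_motor / 27 = 10.5961 rad/s
v = omega_joint * r = 10.5961 * 6.3
= 66.7554 m/s


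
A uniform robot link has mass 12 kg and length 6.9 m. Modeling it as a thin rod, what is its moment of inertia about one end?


I = (1/3) * m * L^2
= (1/3) * 12 * 6.9^2
= 0.333333 * 12 * 47.61
= 190.44 kg*m^2


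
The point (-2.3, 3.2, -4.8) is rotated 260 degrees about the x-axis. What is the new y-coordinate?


Rotation about x-axis: y' = y*cos(theta) - z*sin(theta)
= 3.2 * -0.1736 - -4.8 * -0.9848
= -5.2828


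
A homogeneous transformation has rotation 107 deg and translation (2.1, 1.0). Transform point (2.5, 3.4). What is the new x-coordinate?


x' = cos(theta)*px - sin(theta)*py + tx
= -0.2924*2.5 - 0.9563*3.4 + 2.1
= -1.8824


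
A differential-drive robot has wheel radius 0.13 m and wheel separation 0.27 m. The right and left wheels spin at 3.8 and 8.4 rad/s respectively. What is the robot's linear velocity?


vR = r*wR = 0.13*3.8 = 0.494 m/s
vL = r*wL = 0.13*8.4 = 1.092 m/s
v = (vR+vL)/2 = 0.793 m/s
omega = (vR-vL)/L = -2.2148 rad/s
linear velocity = 0.793 m/s


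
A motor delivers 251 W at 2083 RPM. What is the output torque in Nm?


omega = 2083 * 2*pi/60 = 218.1312 rad/s
tau = P / omega = 251 / 218.1312
= 1.1507 Nm


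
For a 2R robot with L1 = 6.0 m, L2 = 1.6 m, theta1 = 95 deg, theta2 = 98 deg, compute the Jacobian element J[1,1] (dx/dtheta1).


J[1,1] = -L1*sin(t1) - L2*sin(t1+t2)
= -6.0*sin(95) - 1.6*sin(193)
= -5.6172


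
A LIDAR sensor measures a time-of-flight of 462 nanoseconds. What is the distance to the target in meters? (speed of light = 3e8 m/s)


tof = 462 ns = 4.62e-07 s
dist = c * tof / 2
= 3e8 * 4.62e-07 / 2
= 69.3 m


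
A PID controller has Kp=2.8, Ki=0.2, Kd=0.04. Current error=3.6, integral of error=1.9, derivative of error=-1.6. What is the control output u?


u = Kp*e + Ki*int(e) + Kd*de/dt
= 2.8*3.6 + 0.2*1.9 + 0.04*(-1.6)
= 10.08 + 0.38 + -0.064
= 10.396


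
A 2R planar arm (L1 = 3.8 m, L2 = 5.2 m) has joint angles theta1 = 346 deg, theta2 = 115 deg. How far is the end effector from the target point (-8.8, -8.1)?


End effector via forward kinematics:
x = L1*cos(t1) + L2*cos(t1+t2) = 2.6949
y = L1*sin(t1) + L2*sin(t1+t2) = 4.1852
Distance to target:
d = sqrt((-8.8 - 2.6949)^2 + (-8.1 - 4.1852)^2)
= sqrt(132.1331 + 150.9251)
= 16.8243 m


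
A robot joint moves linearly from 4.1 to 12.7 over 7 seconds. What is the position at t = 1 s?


s = t/T = 1/7 = 0.1429
p(t) = p0 + (pf-p0)*s
= 4.1 + (12.7 - 4.1) * 0.1429
= 5.3286


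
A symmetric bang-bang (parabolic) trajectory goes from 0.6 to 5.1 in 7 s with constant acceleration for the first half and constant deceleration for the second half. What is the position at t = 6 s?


Symmetric rest-to-rest: each phase covers (pf-p0)/2 in time T/2. 0.5*a*(T/2)^2 = (pf-p0)/2 => a = 4*(pf-p0)/T^2
a = 4*(5.1-0.6)/7^2 = 0.3673
t = 6 is in the deceleration phase (t > T/2).
p = pf - 0.5*a*(T-t)^2 = 5.1 - 0.5*0.3673*1^2
= 4.9163


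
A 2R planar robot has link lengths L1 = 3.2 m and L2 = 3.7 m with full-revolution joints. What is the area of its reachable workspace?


r_max = L1 + L2 = 6.9 m
r_min = |L1 - L2| = 0.5 m
Area = pi*(r_max^2 - r_min^2)
= pi*(47.61 - 0.25)
= pi * 47.36
= 148.7858 m^2


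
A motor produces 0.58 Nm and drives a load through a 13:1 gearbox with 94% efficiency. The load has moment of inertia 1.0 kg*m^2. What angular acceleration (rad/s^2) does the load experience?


tau_out = tau_motor * N * eta
= 0.58 * 13 * 0.94 = 7.0876 Nm
alpha = tau_out / I = 7.0876 / 1.0
= 7.0876 rad/s^2


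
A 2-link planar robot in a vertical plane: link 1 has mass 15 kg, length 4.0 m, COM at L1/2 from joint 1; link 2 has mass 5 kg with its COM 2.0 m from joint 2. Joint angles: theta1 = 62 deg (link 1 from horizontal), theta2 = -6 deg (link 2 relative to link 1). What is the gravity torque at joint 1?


Horizontal distance from joint 1 to link-1 COM:
  x_c1 = (L1/2)*cos(t1) = 2.0 * 0.4695 = 0.9389 m
Horizontal distance from joint 1 to link-2 COM:
  x_c2 = L1*cos(t1) + Lc2*cos(t1+t2)
       = 4.0*0.4695 + 2.0*0.5592 = 2.9963 m
tau1 = m1*g*x_c1 + m2*g*x_c2
     = 15*9.81*0.9389 + 5*9.81*2.9963
     = 138.1655 + 146.9671
     = 285.1326 Nm


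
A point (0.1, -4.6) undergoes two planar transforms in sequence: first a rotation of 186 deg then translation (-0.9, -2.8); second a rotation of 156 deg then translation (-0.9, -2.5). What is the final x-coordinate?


After transform 1:
x1 = cos(186)*0.1 - sin(186)*-4.6 + -0.9 = -1.4803
y1 = sin(186)*0.1 + cos(186)*-4.6 + -2.8 = 1.7643
After transform 2:
x2 = cos(156)*-1.4803 - sin(156)*1.7643 + -0.9
= -0.2653


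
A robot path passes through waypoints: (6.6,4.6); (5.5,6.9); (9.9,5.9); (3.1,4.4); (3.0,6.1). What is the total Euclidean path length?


Segment lengths:
  seg1 = sqrt((-1.1)^2 + (2.3)^2) = 2.5495
  seg2 = sqrt((4.4)^2 + (-1.0)^2) = 4.5122
  seg3 = sqrt((-6.8)^2 + (-1.5)^2) = 6.9635
  seg4 = sqrt((-0.1)^2 + (1.7)^2) = 1.7029
Total = 15.7281


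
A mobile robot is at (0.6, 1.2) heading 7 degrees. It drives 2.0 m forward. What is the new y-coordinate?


y_new = y0 + d*sin(theta)
= 1.2 + 2.0*sin(7)
= 1.2 + 0.2437
= 1.4437


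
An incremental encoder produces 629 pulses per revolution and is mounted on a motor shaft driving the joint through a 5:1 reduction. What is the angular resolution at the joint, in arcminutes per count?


counts per rev = 629
effective counts at joint = 629 * 5 = 3145
resolution = 360*60 / 3145
= 6.868 arcmin/count


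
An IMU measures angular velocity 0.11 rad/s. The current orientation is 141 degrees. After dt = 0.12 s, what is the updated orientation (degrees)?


delta_theta = w * dt = 0.11 * 0.12 = 0.0132 rad
= 0.7563 deg
theta_new = 141 + 0.7563 = 141.7563 deg


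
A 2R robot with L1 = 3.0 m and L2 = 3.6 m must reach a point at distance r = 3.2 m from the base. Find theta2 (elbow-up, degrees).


cos(theta2) = (r^2 - L1^2 - L2^2) / (2*L1*L2)
cos(theta2) = (10.24 - 9.0 - 12.96) / 21.6
cos(theta2) = -0.542593
theta2 = 122.8603 degrees


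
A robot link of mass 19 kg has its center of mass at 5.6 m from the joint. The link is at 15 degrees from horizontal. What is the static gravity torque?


tau = m*g*L*cos(angle)
= 19 * 9.81 * 5.6 * cos(15 deg)
= 19 * 9.81 * 5.6 * 0.9659
= 1008.2179 Nm


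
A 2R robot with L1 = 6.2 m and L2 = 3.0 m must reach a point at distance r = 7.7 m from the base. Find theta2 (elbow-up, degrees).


cos(theta2) = (r^2 - L1^2 - L2^2) / (2*L1*L2)
cos(theta2) = (59.29 - 38.44 - 9.0) / 37.2
cos(theta2) = 0.318548
theta2 = 71.4248 degrees


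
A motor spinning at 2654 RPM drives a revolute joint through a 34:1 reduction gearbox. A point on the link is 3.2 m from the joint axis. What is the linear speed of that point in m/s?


omega_motor = 2654 * 2*pi/60 = 277.9262 rad/s
omega_joint = omega_motor / 34 = 8.1743 rad/s
v = omega_joint * r = 8.1743 * 3.2
= 26.1578 m/s


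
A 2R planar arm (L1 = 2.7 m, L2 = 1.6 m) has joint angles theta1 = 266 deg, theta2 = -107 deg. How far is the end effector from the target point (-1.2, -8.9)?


End effector via forward kinematics:
x = L1*cos(t1) + L2*cos(t1+t2) = -1.6821
y = L1*sin(t1) + L2*sin(t1+t2) = -2.12
Distance to target:
d = sqrt((-1.2 - -1.6821)^2 + (-8.9 - -2.12)^2)
= sqrt(0.2324 + 45.9679)
= 6.7971 m


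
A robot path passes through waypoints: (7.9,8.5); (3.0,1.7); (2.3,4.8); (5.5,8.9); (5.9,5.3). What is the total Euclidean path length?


Segment lengths:
  seg1 = sqrt((-4.9)^2 + (-6.8)^2) = 8.3815
  seg2 = sqrt((-0.7)^2 + (3.1)^2) = 3.178
  seg3 = sqrt((3.2)^2 + (4.1)^2) = 5.201
  seg4 = sqrt((0.4)^2 + (-3.6)^2) = 3.6222
Total = 20.3827


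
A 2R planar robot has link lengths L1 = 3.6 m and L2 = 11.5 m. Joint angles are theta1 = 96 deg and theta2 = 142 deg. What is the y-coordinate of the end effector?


Convert angles to radians: theta1 = 1.6755, theta2 = 2.4784
y = L1*sin(theta1) + L2*sin(theta1+theta2)
y = 3.5803 + -9.7526
y = -6.1723


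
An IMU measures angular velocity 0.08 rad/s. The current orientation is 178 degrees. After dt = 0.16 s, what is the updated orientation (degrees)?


delta_theta = w * dt = 0.08 * 0.16 = 0.0128 rad
= 0.7334 deg
theta_new = 178 + 0.7334 = 178.7334 deg


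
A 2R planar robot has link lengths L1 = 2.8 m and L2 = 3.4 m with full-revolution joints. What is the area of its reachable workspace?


r_max = L1 + L2 = 6.2 m
r_min = |L1 - L2| = 0.6 m
Area = pi*(r_max^2 - r_min^2)
= pi*(38.44 - 0.36)
= pi * 38.08
= 119.6318 m^2


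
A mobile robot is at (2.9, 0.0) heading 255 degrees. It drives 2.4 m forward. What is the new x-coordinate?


x_new = x0 + d*cos(theta)
= 2.9 + 2.4*cos(255)
= 2.9 + -0.6212
= 2.2788


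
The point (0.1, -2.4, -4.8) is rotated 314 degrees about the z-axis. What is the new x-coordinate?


Rotation about z-axis: x' = x*cos(theta) - y*sin(theta)
= 0.1 * 0.6947 - -2.4 * -0.7193
= -1.6569


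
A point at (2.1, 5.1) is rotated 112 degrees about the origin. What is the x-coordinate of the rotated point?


x' = x*cos(theta) - y*sin(theta)
cos(112 deg) = -0.3746, sin(112 deg) = 0.9272
x' = 2.1 * -0.3746 - 5.1 * 0.9272
= -0.7867 - 4.7286
= -5.5153


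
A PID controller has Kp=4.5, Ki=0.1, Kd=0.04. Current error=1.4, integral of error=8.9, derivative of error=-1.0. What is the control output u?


u = Kp*e + Ki*int(e) + Kd*de/dt
= 4.5*1.4 + 0.1*8.9 + 0.04*(-1.0)
= 6.3 + 0.89 + -0.04
= 7.15


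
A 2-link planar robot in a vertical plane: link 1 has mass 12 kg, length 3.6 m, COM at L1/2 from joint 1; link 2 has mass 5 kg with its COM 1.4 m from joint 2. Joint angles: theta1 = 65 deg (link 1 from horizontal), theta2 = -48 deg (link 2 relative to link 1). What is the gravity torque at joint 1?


Horizontal distance from joint 1 to link-1 COM:
  x_c1 = (L1/2)*cos(t1) = 1.8 * 0.4226 = 0.7607 m
Horizontal distance from joint 1 to link-2 COM:
  x_c2 = L1*cos(t1) + Lc2*cos(t1+t2)
       = 3.6*0.4226 + 1.4*0.9563 = 2.8603 m
tau1 = m1*g*x_c1 + m2*g*x_c2
     = 12*9.81*0.7607 + 5*9.81*2.8603
     = 89.5511 + 140.2954
     = 229.8465 Nm


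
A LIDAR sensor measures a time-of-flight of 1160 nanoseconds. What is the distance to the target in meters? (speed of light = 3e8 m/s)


tof = 1160 ns = 1.16e-06 s
dist = c * tof / 2
= 3e8 * 1.16e-06 / 2
= 174.0 m


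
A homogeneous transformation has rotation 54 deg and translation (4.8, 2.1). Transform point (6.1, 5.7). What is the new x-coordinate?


x' = cos(theta)*px - sin(theta)*py + tx
= 0.5878*6.1 - 0.809*5.7 + 4.8
= 3.7741


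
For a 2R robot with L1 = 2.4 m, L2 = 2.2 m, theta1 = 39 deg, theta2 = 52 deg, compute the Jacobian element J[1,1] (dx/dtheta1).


J[1,1] = -L1*sin(t1) - L2*sin(t1+t2)
= -2.4*sin(39) - 2.2*sin(91)
= -3.71


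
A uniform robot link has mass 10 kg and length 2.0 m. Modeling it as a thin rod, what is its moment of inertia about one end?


I = (1/3) * m * L^2
= (1/3) * 10 * 2.0^2
= 0.333333 * 10 * 4.0
= 13.3333 kg*m^2


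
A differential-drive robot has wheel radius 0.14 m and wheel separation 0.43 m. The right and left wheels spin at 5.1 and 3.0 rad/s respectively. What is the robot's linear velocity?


vR = r*wR = 0.14*5.1 = 0.714 m/s
vL = r*wL = 0.14*3.0 = 0.42 m/s
v = (vR+vL)/2 = 0.567 m/s
omega = (vR-vL)/L = 0.6837 rad/s
linear velocity = 0.567 m/s


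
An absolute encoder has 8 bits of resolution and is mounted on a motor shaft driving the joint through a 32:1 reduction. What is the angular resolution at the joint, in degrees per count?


counts = 2^8 = 256
effective counts at joint = 256 * 32 = 8192
resolution = 360 / 8192
= 0.0439 deg/count


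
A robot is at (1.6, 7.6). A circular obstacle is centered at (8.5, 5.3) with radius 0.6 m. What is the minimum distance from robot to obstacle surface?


center_dist = sqrt((1.6-8.5)^2 + (7.6-5.3)^2)
= sqrt(47.61 + 5.29)
= 7.2732
min_dist = center_dist - radius = 7.2732 - 0.6 = 6.6732 m


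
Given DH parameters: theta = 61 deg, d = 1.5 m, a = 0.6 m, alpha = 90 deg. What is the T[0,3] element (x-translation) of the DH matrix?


T[0,3] = a * cos(theta)
= 0.6 * cos(61 deg)
= 0.6 * 0.4848
= 0.2909


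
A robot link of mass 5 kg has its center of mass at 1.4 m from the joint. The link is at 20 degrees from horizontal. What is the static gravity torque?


tau = m*g*L*cos(angle)
= 5 * 9.81 * 1.4 * cos(20 deg)
= 5 * 9.81 * 1.4 * 0.9397
= 64.5287 Nm


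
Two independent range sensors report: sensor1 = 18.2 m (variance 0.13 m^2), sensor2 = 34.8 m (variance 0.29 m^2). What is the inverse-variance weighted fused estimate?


w1 = (1/var1) / (1/var1 + 1/var2)
   = 7.6923 / (7.6923 + 3.4483) = 0.6905
w2 = 1 - w1 = 0.3095
fused = w1*s1 + w2*s2 = 12.5667 + 10.7714
= 23.3381 m


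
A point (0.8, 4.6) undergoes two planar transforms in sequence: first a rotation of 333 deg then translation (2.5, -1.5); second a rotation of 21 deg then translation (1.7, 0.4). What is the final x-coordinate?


After transform 1:
x1 = cos(333)*0.8 - sin(333)*4.6 + 2.5 = 5.3012
y1 = sin(333)*0.8 + cos(333)*4.6 + -1.5 = 2.2354
After transform 2:
x2 = cos(21)*5.3012 - sin(21)*2.2354 + 1.7
= 5.848


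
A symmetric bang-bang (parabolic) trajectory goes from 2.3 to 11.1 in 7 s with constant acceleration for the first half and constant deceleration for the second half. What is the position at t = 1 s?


Symmetric rest-to-rest: each phase covers (pf-p0)/2 in time T/2. 0.5*a*(T/2)^2 = (pf-p0)/2 => a = 4*(pf-p0)/T^2
a = 4*(11.1-2.3)/7^2 = 0.7184
t = 1 is in the acceleration phase (t <= T/2).
p = p0 + 0.5*a*t^2 = 2.3 + 0.5*0.7184*1^2
= 2.6592


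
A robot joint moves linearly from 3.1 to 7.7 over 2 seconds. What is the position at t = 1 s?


s = t/T = 1/2 = 0.5
p(t) = p0 + (pf-p0)*s
= 3.1 + (7.7 - 3.1) * 0.5
= 5.4


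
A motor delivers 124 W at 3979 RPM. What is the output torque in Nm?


omega = 3979 * 2*pi/60 = 416.6799 rad/s
tau = P / omega = 124 / 416.6799
= 0.2976 Nm


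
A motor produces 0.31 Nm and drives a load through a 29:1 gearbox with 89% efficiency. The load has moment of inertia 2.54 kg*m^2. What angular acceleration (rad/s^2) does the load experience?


tau_out = tau_motor * N * eta
= 0.31 * 29 * 0.89 = 8.0011 Nm
alpha = tau_out / I = 8.0011 / 2.54
= 3.15 rad/s^2


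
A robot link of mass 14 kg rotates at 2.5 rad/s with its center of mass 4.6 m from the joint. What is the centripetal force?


F = m * omega^2 * r
= 14 * 2.5^2 * 4.6
= 14 * 6.25 * 4.6
= 402.5 N


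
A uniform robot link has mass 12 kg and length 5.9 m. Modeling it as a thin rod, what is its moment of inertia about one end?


I = (1/3) * m * L^2
= (1/3) * 12 * 5.9^2
= 0.333333 * 12 * 34.81
= 139.24 kg*m^2


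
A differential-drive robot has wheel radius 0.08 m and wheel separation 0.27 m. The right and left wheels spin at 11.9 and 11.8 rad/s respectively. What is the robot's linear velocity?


vR = r*wR = 0.08*11.9 = 0.952 m/s
vL = r*wL = 0.08*11.8 = 0.944 m/s
v = (vR+vL)/2 = 0.948 m/s
omega = (vR-vL)/L = 0.0296 rad/s
linear velocity = 0.948 m/s


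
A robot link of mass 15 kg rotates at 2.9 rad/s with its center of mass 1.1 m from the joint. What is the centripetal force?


F = m * omega^2 * r
= 15 * 2.9^2 * 1.1
= 15 * 8.41 * 1.1
= 138.765 N


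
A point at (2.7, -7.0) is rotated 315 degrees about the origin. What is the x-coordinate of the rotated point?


x' = x*cos(theta) - y*sin(theta)
cos(315 deg) = 0.7071, sin(315 deg) = -0.7071
x' = 2.7 * 0.7071 - -7.0 * -0.7071
= 1.9092 - 4.9497
= -3.0406


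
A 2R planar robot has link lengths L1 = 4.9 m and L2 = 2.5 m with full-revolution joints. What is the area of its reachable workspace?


r_max = L1 + L2 = 7.4 m
r_min = |L1 - L2| = 2.4 m
Area = pi*(r_max^2 - r_min^2)
= pi*(54.76 - 5.76)
= pi * 49.0
= 153.938 m^2


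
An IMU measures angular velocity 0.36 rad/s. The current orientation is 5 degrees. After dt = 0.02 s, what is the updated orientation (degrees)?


delta_theta = w * dt = 0.36 * 0.02 = 0.0072 rad
= 0.4125 deg
theta_new = 5 + 0.4125 = 5.4125 deg


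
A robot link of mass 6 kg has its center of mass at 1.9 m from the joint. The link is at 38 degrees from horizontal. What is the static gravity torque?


tau = m*g*L*cos(angle)
= 6 * 9.81 * 1.9 * cos(38 deg)
= 6 * 9.81 * 1.9 * 0.788
= 88.1264 Nm


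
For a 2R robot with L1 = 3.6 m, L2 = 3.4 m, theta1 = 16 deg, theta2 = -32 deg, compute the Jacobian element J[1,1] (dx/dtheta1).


J[1,1] = -L1*sin(t1) - L2*sin(t1+t2)
= -3.6*sin(16) - 3.4*sin(-16)
= -0.0551


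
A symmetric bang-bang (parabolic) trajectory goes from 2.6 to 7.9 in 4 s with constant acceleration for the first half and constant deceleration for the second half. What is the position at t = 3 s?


Symmetric rest-to-rest: each phase covers (pf-p0)/2 in time T/2. 0.5*a*(T/2)^2 = (pf-p0)/2 => a = 4*(pf-p0)/T^2
a = 4*(7.9-2.6)/4^2 = 1.325
t = 3 is in the deceleration phase (t > T/2).
p = pf - 0.5*a*(T-t)^2 = 7.9 - 0.5*1.325*1^2
= 7.2375


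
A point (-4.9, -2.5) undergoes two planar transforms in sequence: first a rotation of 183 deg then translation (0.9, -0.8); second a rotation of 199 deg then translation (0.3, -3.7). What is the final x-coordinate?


After transform 1:
x1 = cos(183)*-4.9 - sin(183)*-2.5 + 0.9 = 5.6624
y1 = sin(183)*-4.9 + cos(183)*-2.5 + -0.8 = 1.953
After transform 2:
x2 = cos(199)*5.6624 - sin(199)*1.953 + 0.3
= -4.4181


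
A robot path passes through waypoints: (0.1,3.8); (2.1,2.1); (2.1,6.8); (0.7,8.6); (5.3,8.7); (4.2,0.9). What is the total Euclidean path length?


Segment lengths:
  seg1 = sqrt((2.0)^2 + (-1.7)^2) = 2.6249
  seg2 = sqrt((0.0)^2 + (4.7)^2) = 4.7
  seg3 = sqrt((-1.4)^2 + (1.8)^2) = 2.2804
  seg4 = sqrt((4.6)^2 + (0.1)^2) = 4.6011
  seg5 = sqrt((-1.1)^2 + (-7.8)^2) = 7.8772
Total = 22.0835


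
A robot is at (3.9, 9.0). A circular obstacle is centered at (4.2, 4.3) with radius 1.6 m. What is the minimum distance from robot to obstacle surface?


center_dist = sqrt((3.9-4.2)^2 + (9.0-4.3)^2)
= sqrt(0.09 + 22.09)
= 4.7096
min_dist = center_dist - radius = 4.7096 - 1.6 = 3.1096 m


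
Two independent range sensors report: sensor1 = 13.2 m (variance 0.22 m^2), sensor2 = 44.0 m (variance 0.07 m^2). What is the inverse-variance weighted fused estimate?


w1 = (1/var1) / (1/var1 + 1/var2)
   = 4.5455 / (4.5455 + 14.2857) = 0.2414
w2 = 1 - w1 = 0.7586
fused = w1*s1 + w2*s2 = 3.1862 + 33.3793
= 36.5655 m


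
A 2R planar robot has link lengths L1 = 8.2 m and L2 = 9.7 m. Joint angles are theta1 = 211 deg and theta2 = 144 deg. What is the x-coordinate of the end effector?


Convert angles to radians: theta1 = 3.6826, theta2 = 2.5133
x = L1*cos(theta1) + L2*cos(theta1+theta2)
x = -7.0288 + 9.6631
x = 2.6343


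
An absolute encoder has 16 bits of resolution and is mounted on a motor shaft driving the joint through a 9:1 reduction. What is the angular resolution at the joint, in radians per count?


counts = 2^16 = 65536
effective counts at joint = 65536 * 9 = 589824
resolution = 2*pi / 589824
= 1.0653e-05 rad/count


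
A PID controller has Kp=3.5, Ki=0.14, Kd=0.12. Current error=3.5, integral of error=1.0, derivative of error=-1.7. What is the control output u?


u = Kp*e + Ki*int(e) + Kd*de/dt
= 3.5*3.5 + 0.14*1.0 + 0.12*(-1.7)
= 12.25 + 0.14 + -0.204
= 12.186


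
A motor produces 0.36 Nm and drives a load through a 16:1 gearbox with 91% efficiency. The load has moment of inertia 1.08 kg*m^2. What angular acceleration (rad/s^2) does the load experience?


tau_out = tau_motor * N * eta
= 0.36 * 16 * 0.91 = 5.2416 Nm
alpha = tau_out / I = 5.2416 / 1.08
= 4.8533 rad/s^2


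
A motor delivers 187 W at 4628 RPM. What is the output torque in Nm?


omega = 4628 * 2*pi/60 = 484.643 rad/s
tau = P / omega = 187 / 484.643
= 0.3859 Nm


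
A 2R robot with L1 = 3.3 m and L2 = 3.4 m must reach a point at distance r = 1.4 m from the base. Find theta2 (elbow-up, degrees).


cos(theta2) = (r^2 - L1^2 - L2^2) / (2*L1*L2)
cos(theta2) = (1.96 - 10.89 - 11.56) / 22.44
cos(theta2) = -0.913102
theta2 = 155.9376 degrees


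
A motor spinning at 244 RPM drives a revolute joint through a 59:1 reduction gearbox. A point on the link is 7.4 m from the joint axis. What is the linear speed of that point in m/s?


omega_motor = 244 * 2*pi/60 = 25.5516 rad/s
omega_joint = omega_motor / 59 = 0.4331 rad/s
v = omega_joint * r = 0.4331 * 7.4
= 3.2048 m/s


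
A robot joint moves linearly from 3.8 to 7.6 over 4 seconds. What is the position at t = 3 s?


s = t/T = 3/4 = 0.75
p(t) = p0 + (pf-p0)*s
= 3.8 + (7.6 - 3.8) * 0.75
= 6.65


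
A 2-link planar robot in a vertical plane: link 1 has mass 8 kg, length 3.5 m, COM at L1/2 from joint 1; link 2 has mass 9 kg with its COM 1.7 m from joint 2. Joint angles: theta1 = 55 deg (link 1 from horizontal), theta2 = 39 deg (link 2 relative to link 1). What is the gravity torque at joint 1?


Horizontal distance from joint 1 to link-1 COM:
  x_c1 = (L1/2)*cos(t1) = 1.75 * 0.5736 = 1.0038 m
Horizontal distance from joint 1 to link-2 COM:
  x_c2 = L1*cos(t1) + Lc2*cos(t1+t2)
       = 3.5*0.5736 + 1.7*-0.0698 = 1.8889 m
tau1 = m1*g*x_c1 + m2*g*x_c2
     = 8*9.81*1.0038 + 9*9.81*1.8889
     = 78.775 + 166.7738
     = 245.5488 Nm


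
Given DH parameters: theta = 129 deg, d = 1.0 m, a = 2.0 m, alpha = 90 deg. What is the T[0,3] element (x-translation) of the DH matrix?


T[0,3] = a * cos(theta)
= 2.0 * cos(129 deg)
= 2.0 * -0.6293
= -1.2586


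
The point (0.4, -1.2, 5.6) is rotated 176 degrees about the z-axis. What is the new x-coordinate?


Rotation about z-axis: x' = x*cos(theta) - y*sin(theta)
= 0.4 * -0.9976 - -1.2 * 0.0698
= -0.3153


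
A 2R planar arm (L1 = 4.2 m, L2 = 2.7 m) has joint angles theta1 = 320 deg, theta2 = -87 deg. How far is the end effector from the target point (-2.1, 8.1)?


End effector via forward kinematics:
x = L1*cos(t1) + L2*cos(t1+t2) = 1.5925
y = L1*sin(t1) + L2*sin(t1+t2) = -4.856
Distance to target:
d = sqrt((-2.1 - 1.5925)^2 + (8.1 - -4.856)^2)
= sqrt(13.6345 + 167.8586)
= 13.4719 m


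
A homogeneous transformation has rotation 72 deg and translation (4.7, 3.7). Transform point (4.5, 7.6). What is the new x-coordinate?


x' = cos(theta)*px - sin(theta)*py + tx
= 0.309*4.5 - 0.9511*7.6 + 4.7
= -1.1375


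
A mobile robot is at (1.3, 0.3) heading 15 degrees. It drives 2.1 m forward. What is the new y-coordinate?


y_new = y0 + d*sin(theta)
= 0.3 + 2.1*sin(15)
= 0.3 + 0.5435
= 0.8435


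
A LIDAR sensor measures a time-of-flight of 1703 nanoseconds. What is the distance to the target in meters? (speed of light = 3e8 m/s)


tof = 1703 ns = 1.703e-06 s
dist = c * tof / 2
= 3e8 * 1.703e-06 / 2
= 255.45 m


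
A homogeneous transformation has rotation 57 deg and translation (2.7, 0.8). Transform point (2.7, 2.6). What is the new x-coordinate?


x' = cos(theta)*px - sin(theta)*py + tx
= 0.5446*2.7 - 0.8387*2.6 + 2.7
= 1.99


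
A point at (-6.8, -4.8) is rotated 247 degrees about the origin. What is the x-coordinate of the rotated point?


x' = x*cos(theta) - y*sin(theta)
cos(247 deg) = -0.3907, sin(247 deg) = -0.9205
x' = -6.8 * -0.3907 - -4.8 * -0.9205
= 2.657 - 4.4184
= -1.7615


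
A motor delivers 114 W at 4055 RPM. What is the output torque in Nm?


omega = 4055 * 2*pi/60 = 424.6386 rad/s
tau = P / omega = 114 / 424.6386
= 0.2685 Nm


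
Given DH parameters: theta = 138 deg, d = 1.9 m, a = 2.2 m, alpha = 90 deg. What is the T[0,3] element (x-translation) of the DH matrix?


T[0,3] = a * cos(theta)
= 2.2 * cos(138 deg)
= 2.2 * -0.7431
= -1.6349


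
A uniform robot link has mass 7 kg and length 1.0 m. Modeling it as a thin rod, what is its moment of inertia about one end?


I = (1/3) * m * L^2
= (1/3) * 7 * 1.0^2
= 0.333333 * 7 * 1.0
= 2.3333 kg*m^2


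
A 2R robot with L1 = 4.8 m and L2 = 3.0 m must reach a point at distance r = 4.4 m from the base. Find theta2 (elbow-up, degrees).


cos(theta2) = (r^2 - L1^2 - L2^2) / (2*L1*L2)
cos(theta2) = (19.36 - 23.04 - 9.0) / 28.8
cos(theta2) = -0.440278
theta2 = 116.1216 degrees


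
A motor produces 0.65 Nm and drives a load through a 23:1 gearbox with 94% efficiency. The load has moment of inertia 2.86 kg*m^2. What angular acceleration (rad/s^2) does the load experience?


tau_out = tau_motor * N * eta
= 0.65 * 23 * 0.94 = 14.053 Nm
alpha = tau_out / I = 14.053 / 2.86
= 4.9136 rad/s^2


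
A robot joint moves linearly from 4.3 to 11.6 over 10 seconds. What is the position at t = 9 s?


s = t/T = 9/10 = 0.9
p(t) = p0 + (pf-p0)*s
= 4.3 + (11.6 - 4.3) * 0.9
= 10.87


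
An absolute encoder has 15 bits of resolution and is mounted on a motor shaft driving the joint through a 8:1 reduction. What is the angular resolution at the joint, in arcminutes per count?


counts = 2^15 = 32768
effective counts at joint = 32768 * 8 = 262144
resolution = 360*60 / 262144
= 0.0824 arcmin/count


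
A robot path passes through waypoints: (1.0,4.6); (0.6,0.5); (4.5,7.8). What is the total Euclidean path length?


Segment lengths:
  seg1 = sqrt((-0.4)^2 + (-4.1)^2) = 4.1195
  seg2 = sqrt((3.9)^2 + (7.3)^2) = 8.2765
Total = 12.3959


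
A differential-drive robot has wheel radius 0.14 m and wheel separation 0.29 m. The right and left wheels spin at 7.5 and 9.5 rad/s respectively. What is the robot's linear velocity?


vR = r*wR = 0.14*7.5 = 1.05 m/s
vL = r*wL = 0.14*9.5 = 1.33 m/s
v = (vR+vL)/2 = 1.19 m/s
omega = (vR-vL)/L = -0.9655 rad/s
linear velocity = 1.19 m/s


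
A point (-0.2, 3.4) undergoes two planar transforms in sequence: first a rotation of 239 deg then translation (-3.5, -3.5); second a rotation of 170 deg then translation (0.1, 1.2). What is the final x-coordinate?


After transform 1:
x1 = cos(239)*-0.2 - sin(239)*3.4 + -3.5 = -0.4826
y1 = sin(239)*-0.2 + cos(239)*3.4 + -3.5 = -5.0797
After transform 2:
x2 = cos(170)*-0.4826 - sin(170)*-5.0797 + 0.1
= 1.4574


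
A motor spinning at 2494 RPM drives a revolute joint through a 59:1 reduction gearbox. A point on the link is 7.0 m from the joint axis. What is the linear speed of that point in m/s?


omega_motor = 2494 * 2*pi/60 = 261.1711 rad/s
omega_joint = omega_motor / 59 = 4.4266 rad/s
v = omega_joint * r = 4.4266 * 7.0
= 30.9864 m/s


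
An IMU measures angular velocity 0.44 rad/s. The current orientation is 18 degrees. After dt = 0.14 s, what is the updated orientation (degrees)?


delta_theta = w * dt = 0.44 * 0.14 = 0.0616 rad
= 3.5294 deg
theta_new = 18 + 3.5294 = 21.5294 deg


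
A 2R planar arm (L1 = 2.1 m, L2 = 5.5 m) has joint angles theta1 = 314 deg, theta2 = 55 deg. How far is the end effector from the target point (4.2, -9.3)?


End effector via forward kinematics:
x = L1*cos(t1) + L2*cos(t1+t2) = 6.8911
y = L1*sin(t1) + L2*sin(t1+t2) = -0.6502
Distance to target:
d = sqrt((4.2 - 6.8911)^2 + (-9.3 - -0.6502)^2)
= sqrt(7.2418 + 74.8186)
= 9.0587 m


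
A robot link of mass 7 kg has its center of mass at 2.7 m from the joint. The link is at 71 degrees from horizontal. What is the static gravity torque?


tau = m*g*L*cos(angle)
= 7 * 9.81 * 2.7 * cos(71 deg)
= 7 * 9.81 * 2.7 * 0.3256
= 60.3633 Nm


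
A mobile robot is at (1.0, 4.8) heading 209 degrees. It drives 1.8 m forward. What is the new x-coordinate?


x_new = x0 + d*cos(theta)
= 1.0 + 1.8*cos(209)
= 1.0 + -1.5743
= -0.5743


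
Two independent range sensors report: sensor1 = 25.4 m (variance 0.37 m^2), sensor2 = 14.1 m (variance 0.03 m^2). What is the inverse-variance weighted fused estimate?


w1 = (1/var1) / (1/var1 + 1/var2)
   = 2.7027 / (2.7027 + 33.3333) = 0.075
w2 = 1 - w1 = 0.925
fused = w1*s1 + w2*s2 = 1.905 + 13.0425
= 14.9475 m


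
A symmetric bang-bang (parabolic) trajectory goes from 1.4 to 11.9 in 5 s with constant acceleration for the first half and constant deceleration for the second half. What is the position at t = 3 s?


Symmetric rest-to-rest: each phase covers (pf-p0)/2 in time T/2. 0.5*a*(T/2)^2 = (pf-p0)/2 => a = 4*(pf-p0)/T^2
a = 4*(11.9-1.4)/5^2 = 1.68
t = 3 is in the deceleration phase (t > T/2).
p = pf - 0.5*a*(T-t)^2 = 11.9 - 0.5*1.68*2^2
= 8.54


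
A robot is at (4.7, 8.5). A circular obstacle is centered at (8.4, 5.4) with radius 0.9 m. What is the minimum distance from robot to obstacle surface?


center_dist = sqrt((4.7-8.4)^2 + (8.5-5.4)^2)
= sqrt(13.69 + 9.61)
= 4.827
min_dist = center_dist - radius = 4.827 - 0.9 = 3.927 m


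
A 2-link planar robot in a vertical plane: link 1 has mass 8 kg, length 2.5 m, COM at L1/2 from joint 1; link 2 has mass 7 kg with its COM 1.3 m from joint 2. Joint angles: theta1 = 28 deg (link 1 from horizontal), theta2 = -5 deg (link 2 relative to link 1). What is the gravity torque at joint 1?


Horizontal distance from joint 1 to link-1 COM:
  x_c1 = (L1/2)*cos(t1) = 1.25 * 0.8829 = 1.1037 m
Horizontal distance from joint 1 to link-2 COM:
  x_c2 = L1*cos(t1) + Lc2*cos(t1+t2)
       = 2.5*0.8829 + 1.3*0.9205 = 3.404 m
tau1 = m1*g*x_c1 + m2*g*x_c2
     = 8*9.81*1.1037 + 7*9.81*3.404
     = 86.6172 + 233.7544
     = 320.3716 Nm


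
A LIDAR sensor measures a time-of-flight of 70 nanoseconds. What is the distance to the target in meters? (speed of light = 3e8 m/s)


tof = 70 ns = 7e-08 s
dist = c * tof / 2
= 3e8 * 7e-08 / 2
= 10.5 m


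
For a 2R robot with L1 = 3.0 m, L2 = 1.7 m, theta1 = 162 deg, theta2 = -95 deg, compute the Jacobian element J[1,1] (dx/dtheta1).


J[1,1] = -L1*sin(t1) - L2*sin(t1+t2)
= -3.0*sin(162) - 1.7*sin(67)
= -2.4919


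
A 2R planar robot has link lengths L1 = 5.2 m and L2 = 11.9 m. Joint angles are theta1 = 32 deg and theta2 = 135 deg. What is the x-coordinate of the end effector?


Convert angles to radians: theta1 = 0.5585, theta2 = 2.3562
x = L1*cos(theta1) + L2*cos(theta1+theta2)
x = 4.4099 + -11.595
x = -7.1852


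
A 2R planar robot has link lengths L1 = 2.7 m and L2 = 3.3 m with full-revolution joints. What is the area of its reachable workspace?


r_max = L1 + L2 = 6.0 m
r_min = |L1 - L2| = 0.6 m
Area = pi*(r_max^2 - r_min^2)
= pi*(36.0 - 0.36)
= pi * 35.64
= 111.9664 m^2
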